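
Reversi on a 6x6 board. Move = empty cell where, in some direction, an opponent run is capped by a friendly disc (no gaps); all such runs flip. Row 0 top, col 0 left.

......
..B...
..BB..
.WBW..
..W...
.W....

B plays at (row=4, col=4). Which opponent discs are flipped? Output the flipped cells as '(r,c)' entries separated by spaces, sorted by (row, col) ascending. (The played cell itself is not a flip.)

Answer: (3,3)

Derivation:
Dir NW: opp run (3,3) capped by B -> flip
Dir N: first cell '.' (not opp) -> no flip
Dir NE: first cell '.' (not opp) -> no flip
Dir W: first cell '.' (not opp) -> no flip
Dir E: first cell '.' (not opp) -> no flip
Dir SW: first cell '.' (not opp) -> no flip
Dir S: first cell '.' (not opp) -> no flip
Dir SE: first cell '.' (not opp) -> no flip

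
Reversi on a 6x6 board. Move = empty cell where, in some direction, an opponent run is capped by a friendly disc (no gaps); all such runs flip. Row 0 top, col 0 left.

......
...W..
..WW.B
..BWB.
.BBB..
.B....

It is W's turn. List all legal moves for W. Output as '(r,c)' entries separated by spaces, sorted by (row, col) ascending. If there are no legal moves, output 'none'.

Answer: (3,1) (3,5) (4,5) (5,0) (5,2) (5,3)

Derivation:
(1,4): no bracket -> illegal
(1,5): no bracket -> illegal
(2,1): no bracket -> illegal
(2,4): no bracket -> illegal
(3,0): no bracket -> illegal
(3,1): flips 1 -> legal
(3,5): flips 1 -> legal
(4,0): no bracket -> illegal
(4,4): no bracket -> illegal
(4,5): flips 1 -> legal
(5,0): flips 2 -> legal
(5,2): flips 2 -> legal
(5,3): flips 1 -> legal
(5,4): no bracket -> illegal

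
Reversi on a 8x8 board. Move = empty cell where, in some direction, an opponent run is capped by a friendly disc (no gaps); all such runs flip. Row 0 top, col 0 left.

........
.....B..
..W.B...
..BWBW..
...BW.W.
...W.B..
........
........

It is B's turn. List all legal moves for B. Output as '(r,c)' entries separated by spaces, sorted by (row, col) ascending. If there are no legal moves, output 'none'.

Answer: (1,1) (1,2) (2,3) (3,6) (3,7) (4,2) (4,5) (5,4) (5,7) (6,3)

Derivation:
(1,1): flips 3 -> legal
(1,2): flips 1 -> legal
(1,3): no bracket -> illegal
(2,1): no bracket -> illegal
(2,3): flips 1 -> legal
(2,5): no bracket -> illegal
(2,6): no bracket -> illegal
(3,1): no bracket -> illegal
(3,6): flips 1 -> legal
(3,7): flips 1 -> legal
(4,2): flips 1 -> legal
(4,5): flips 1 -> legal
(4,7): no bracket -> illegal
(5,2): no bracket -> illegal
(5,4): flips 1 -> legal
(5,6): no bracket -> illegal
(5,7): flips 2 -> legal
(6,2): no bracket -> illegal
(6,3): flips 1 -> legal
(6,4): no bracket -> illegal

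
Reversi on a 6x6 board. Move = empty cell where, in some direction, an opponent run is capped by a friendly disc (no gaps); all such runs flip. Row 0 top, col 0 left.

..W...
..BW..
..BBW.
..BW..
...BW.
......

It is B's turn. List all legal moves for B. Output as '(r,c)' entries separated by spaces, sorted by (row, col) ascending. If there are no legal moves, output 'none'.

(0,1): no bracket -> illegal
(0,3): flips 1 -> legal
(0,4): flips 1 -> legal
(1,1): no bracket -> illegal
(1,4): flips 1 -> legal
(1,5): no bracket -> illegal
(2,5): flips 1 -> legal
(3,4): flips 1 -> legal
(3,5): no bracket -> illegal
(4,2): no bracket -> illegal
(4,5): flips 1 -> legal
(5,3): no bracket -> illegal
(5,4): no bracket -> illegal
(5,5): flips 2 -> legal

Answer: (0,3) (0,4) (1,4) (2,5) (3,4) (4,5) (5,5)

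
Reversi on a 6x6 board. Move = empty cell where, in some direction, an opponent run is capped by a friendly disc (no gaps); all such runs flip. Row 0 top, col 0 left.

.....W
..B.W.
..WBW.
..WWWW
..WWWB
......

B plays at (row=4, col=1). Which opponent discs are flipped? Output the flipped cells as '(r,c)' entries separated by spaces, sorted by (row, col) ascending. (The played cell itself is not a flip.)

Dir NW: first cell '.' (not opp) -> no flip
Dir N: first cell '.' (not opp) -> no flip
Dir NE: opp run (3,2) capped by B -> flip
Dir W: first cell '.' (not opp) -> no flip
Dir E: opp run (4,2) (4,3) (4,4) capped by B -> flip
Dir SW: first cell '.' (not opp) -> no flip
Dir S: first cell '.' (not opp) -> no flip
Dir SE: first cell '.' (not opp) -> no flip

Answer: (3,2) (4,2) (4,3) (4,4)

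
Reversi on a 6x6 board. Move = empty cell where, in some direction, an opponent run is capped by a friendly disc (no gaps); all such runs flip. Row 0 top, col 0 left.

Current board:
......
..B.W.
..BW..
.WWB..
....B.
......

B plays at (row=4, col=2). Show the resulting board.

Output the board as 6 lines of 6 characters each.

Place B at (4,2); scan 8 dirs for brackets.
Dir NW: opp run (3,1), next='.' -> no flip
Dir N: opp run (3,2) capped by B -> flip
Dir NE: first cell 'B' (not opp) -> no flip
Dir W: first cell '.' (not opp) -> no flip
Dir E: first cell '.' (not opp) -> no flip
Dir SW: first cell '.' (not opp) -> no flip
Dir S: first cell '.' (not opp) -> no flip
Dir SE: first cell '.' (not opp) -> no flip
All flips: (3,2)

Answer: ......
..B.W.
..BW..
.WBB..
..B.B.
......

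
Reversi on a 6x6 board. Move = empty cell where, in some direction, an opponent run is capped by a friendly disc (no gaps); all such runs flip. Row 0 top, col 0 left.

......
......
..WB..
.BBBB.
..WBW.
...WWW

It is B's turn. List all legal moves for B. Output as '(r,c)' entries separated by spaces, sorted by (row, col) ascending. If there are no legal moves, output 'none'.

(1,1): flips 1 -> legal
(1,2): flips 1 -> legal
(1,3): flips 1 -> legal
(2,1): flips 1 -> legal
(3,5): no bracket -> illegal
(4,1): flips 1 -> legal
(4,5): flips 1 -> legal
(5,1): flips 1 -> legal
(5,2): flips 1 -> legal

Answer: (1,1) (1,2) (1,3) (2,1) (4,1) (4,5) (5,1) (5,2)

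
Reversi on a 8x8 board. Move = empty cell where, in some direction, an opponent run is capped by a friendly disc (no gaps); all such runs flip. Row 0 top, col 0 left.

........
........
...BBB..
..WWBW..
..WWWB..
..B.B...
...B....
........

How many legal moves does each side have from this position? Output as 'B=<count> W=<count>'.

Answer: B=8 W=10

Derivation:
-- B to move --
(2,1): flips 2 -> legal
(2,2): flips 2 -> legal
(2,6): no bracket -> illegal
(3,1): flips 2 -> legal
(3,6): flips 1 -> legal
(4,1): flips 4 -> legal
(4,6): flips 1 -> legal
(5,1): flips 2 -> legal
(5,3): flips 2 -> legal
(5,5): no bracket -> illegal
B mobility = 8
-- W to move --
(1,2): no bracket -> illegal
(1,3): flips 2 -> legal
(1,4): flips 3 -> legal
(1,5): flips 2 -> legal
(1,6): flips 2 -> legal
(2,2): no bracket -> illegal
(2,6): no bracket -> illegal
(3,6): no bracket -> illegal
(4,1): no bracket -> illegal
(4,6): flips 1 -> legal
(5,1): no bracket -> illegal
(5,3): no bracket -> illegal
(5,5): flips 1 -> legal
(5,6): no bracket -> illegal
(6,1): flips 1 -> legal
(6,2): flips 1 -> legal
(6,4): flips 1 -> legal
(6,5): flips 1 -> legal
(7,2): no bracket -> illegal
(7,3): no bracket -> illegal
(7,4): no bracket -> illegal
W mobility = 10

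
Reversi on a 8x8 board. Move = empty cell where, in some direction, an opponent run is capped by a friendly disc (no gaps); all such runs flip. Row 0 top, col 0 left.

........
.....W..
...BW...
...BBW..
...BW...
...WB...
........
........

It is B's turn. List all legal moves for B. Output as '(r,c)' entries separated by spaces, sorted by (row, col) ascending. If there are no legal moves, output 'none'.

Answer: (0,6) (1,4) (2,5) (3,6) (4,5) (5,2) (5,5) (6,3)

Derivation:
(0,4): no bracket -> illegal
(0,5): no bracket -> illegal
(0,6): flips 2 -> legal
(1,3): no bracket -> illegal
(1,4): flips 1 -> legal
(1,6): no bracket -> illegal
(2,5): flips 1 -> legal
(2,6): no bracket -> illegal
(3,6): flips 1 -> legal
(4,2): no bracket -> illegal
(4,5): flips 1 -> legal
(4,6): no bracket -> illegal
(5,2): flips 1 -> legal
(5,5): flips 1 -> legal
(6,2): no bracket -> illegal
(6,3): flips 1 -> legal
(6,4): no bracket -> illegal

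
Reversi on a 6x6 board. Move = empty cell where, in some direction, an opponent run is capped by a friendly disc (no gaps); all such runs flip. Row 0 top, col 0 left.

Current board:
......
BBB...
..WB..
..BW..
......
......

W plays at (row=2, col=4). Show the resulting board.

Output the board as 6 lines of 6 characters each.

Answer: ......
BBB...
..WWW.
..BW..
......
......

Derivation:
Place W at (2,4); scan 8 dirs for brackets.
Dir NW: first cell '.' (not opp) -> no flip
Dir N: first cell '.' (not opp) -> no flip
Dir NE: first cell '.' (not opp) -> no flip
Dir W: opp run (2,3) capped by W -> flip
Dir E: first cell '.' (not opp) -> no flip
Dir SW: first cell 'W' (not opp) -> no flip
Dir S: first cell '.' (not opp) -> no flip
Dir SE: first cell '.' (not opp) -> no flip
All flips: (2,3)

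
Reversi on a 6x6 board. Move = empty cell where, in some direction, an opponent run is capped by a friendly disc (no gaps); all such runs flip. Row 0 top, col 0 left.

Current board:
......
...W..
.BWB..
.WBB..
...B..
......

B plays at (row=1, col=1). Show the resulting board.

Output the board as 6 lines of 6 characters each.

Place B at (1,1); scan 8 dirs for brackets.
Dir NW: first cell '.' (not opp) -> no flip
Dir N: first cell '.' (not opp) -> no flip
Dir NE: first cell '.' (not opp) -> no flip
Dir W: first cell '.' (not opp) -> no flip
Dir E: first cell '.' (not opp) -> no flip
Dir SW: first cell '.' (not opp) -> no flip
Dir S: first cell 'B' (not opp) -> no flip
Dir SE: opp run (2,2) capped by B -> flip
All flips: (2,2)

Answer: ......
.B.W..
.BBB..
.WBB..
...B..
......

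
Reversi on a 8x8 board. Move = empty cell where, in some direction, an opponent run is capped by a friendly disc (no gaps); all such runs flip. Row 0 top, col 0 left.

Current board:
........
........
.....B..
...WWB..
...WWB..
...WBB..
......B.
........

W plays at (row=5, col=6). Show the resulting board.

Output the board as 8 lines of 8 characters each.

Place W at (5,6); scan 8 dirs for brackets.
Dir NW: opp run (4,5) capped by W -> flip
Dir N: first cell '.' (not opp) -> no flip
Dir NE: first cell '.' (not opp) -> no flip
Dir W: opp run (5,5) (5,4) capped by W -> flip
Dir E: first cell '.' (not opp) -> no flip
Dir SW: first cell '.' (not opp) -> no flip
Dir S: opp run (6,6), next='.' -> no flip
Dir SE: first cell '.' (not opp) -> no flip
All flips: (4,5) (5,4) (5,5)

Answer: ........
........
.....B..
...WWB..
...WWW..
...WWWW.
......B.
........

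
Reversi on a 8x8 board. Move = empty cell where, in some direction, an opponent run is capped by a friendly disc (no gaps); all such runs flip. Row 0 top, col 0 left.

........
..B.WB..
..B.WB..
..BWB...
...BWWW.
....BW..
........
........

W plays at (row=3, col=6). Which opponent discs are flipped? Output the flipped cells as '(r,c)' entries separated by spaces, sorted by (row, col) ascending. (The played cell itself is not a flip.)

Dir NW: opp run (2,5) capped by W -> flip
Dir N: first cell '.' (not opp) -> no flip
Dir NE: first cell '.' (not opp) -> no flip
Dir W: first cell '.' (not opp) -> no flip
Dir E: first cell '.' (not opp) -> no flip
Dir SW: first cell 'W' (not opp) -> no flip
Dir S: first cell 'W' (not opp) -> no flip
Dir SE: first cell '.' (not opp) -> no flip

Answer: (2,5)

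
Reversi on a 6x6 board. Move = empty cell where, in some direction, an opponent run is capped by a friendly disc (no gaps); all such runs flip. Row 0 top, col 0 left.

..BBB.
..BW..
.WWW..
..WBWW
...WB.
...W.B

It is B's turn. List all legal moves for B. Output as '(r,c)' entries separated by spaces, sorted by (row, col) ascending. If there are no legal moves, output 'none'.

(1,0): no bracket -> illegal
(1,1): flips 1 -> legal
(1,4): flips 1 -> legal
(2,0): no bracket -> illegal
(2,4): flips 2 -> legal
(2,5): no bracket -> illegal
(3,0): flips 1 -> legal
(3,1): flips 3 -> legal
(4,1): no bracket -> illegal
(4,2): flips 3 -> legal
(4,5): flips 2 -> legal
(5,2): no bracket -> illegal
(5,4): no bracket -> illegal

Answer: (1,1) (1,4) (2,4) (3,0) (3,1) (4,2) (4,5)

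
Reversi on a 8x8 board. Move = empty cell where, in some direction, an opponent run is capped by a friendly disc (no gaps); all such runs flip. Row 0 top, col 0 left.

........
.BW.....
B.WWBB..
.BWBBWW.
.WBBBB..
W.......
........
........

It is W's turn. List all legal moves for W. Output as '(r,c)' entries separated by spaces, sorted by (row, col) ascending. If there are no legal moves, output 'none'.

Answer: (0,0) (1,0) (1,3) (1,4) (1,5) (2,1) (2,6) (3,0) (4,0) (4,6) (5,2) (5,3) (5,4) (5,5) (5,6)

Derivation:
(0,0): flips 1 -> legal
(0,1): no bracket -> illegal
(0,2): no bracket -> illegal
(1,0): flips 1 -> legal
(1,3): flips 1 -> legal
(1,4): flips 1 -> legal
(1,5): flips 1 -> legal
(1,6): no bracket -> illegal
(2,1): flips 1 -> legal
(2,6): flips 2 -> legal
(3,0): flips 1 -> legal
(4,0): flips 1 -> legal
(4,6): flips 4 -> legal
(5,1): no bracket -> illegal
(5,2): flips 1 -> legal
(5,3): flips 3 -> legal
(5,4): flips 2 -> legal
(5,5): flips 3 -> legal
(5,6): flips 2 -> legal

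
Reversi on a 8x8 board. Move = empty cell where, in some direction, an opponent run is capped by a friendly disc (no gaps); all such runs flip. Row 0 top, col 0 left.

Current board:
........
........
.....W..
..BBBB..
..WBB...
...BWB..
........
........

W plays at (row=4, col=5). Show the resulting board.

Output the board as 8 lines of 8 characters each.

Answer: ........
........
.....W..
..BBBW..
..WWWW..
...BWB..
........
........

Derivation:
Place W at (4,5); scan 8 dirs for brackets.
Dir NW: opp run (3,4), next='.' -> no flip
Dir N: opp run (3,5) capped by W -> flip
Dir NE: first cell '.' (not opp) -> no flip
Dir W: opp run (4,4) (4,3) capped by W -> flip
Dir E: first cell '.' (not opp) -> no flip
Dir SW: first cell 'W' (not opp) -> no flip
Dir S: opp run (5,5), next='.' -> no flip
Dir SE: first cell '.' (not opp) -> no flip
All flips: (3,5) (4,3) (4,4)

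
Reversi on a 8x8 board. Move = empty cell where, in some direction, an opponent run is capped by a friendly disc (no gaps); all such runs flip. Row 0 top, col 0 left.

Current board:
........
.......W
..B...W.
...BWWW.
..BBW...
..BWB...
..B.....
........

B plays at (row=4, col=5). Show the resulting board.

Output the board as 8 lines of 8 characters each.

Answer: ........
.......W
..B...W.
...BWWW.
..BBBB..
..BWB...
..B.....
........

Derivation:
Place B at (4,5); scan 8 dirs for brackets.
Dir NW: opp run (3,4), next='.' -> no flip
Dir N: opp run (3,5), next='.' -> no flip
Dir NE: opp run (3,6), next='.' -> no flip
Dir W: opp run (4,4) capped by B -> flip
Dir E: first cell '.' (not opp) -> no flip
Dir SW: first cell 'B' (not opp) -> no flip
Dir S: first cell '.' (not opp) -> no flip
Dir SE: first cell '.' (not opp) -> no flip
All flips: (4,4)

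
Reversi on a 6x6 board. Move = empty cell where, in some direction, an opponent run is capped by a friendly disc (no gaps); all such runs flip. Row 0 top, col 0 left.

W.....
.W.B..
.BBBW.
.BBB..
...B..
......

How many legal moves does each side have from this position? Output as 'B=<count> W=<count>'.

Answer: B=4 W=5

Derivation:
-- B to move --
(0,1): flips 1 -> legal
(0,2): no bracket -> illegal
(1,0): no bracket -> illegal
(1,2): no bracket -> illegal
(1,4): no bracket -> illegal
(1,5): flips 1 -> legal
(2,0): no bracket -> illegal
(2,5): flips 1 -> legal
(3,4): no bracket -> illegal
(3,5): flips 1 -> legal
B mobility = 4
-- W to move --
(0,2): flips 1 -> legal
(0,3): no bracket -> illegal
(0,4): no bracket -> illegal
(1,0): no bracket -> illegal
(1,2): no bracket -> illegal
(1,4): no bracket -> illegal
(2,0): flips 3 -> legal
(3,0): no bracket -> illegal
(3,4): no bracket -> illegal
(4,0): no bracket -> illegal
(4,1): flips 2 -> legal
(4,2): flips 1 -> legal
(4,4): flips 2 -> legal
(5,2): no bracket -> illegal
(5,3): no bracket -> illegal
(5,4): no bracket -> illegal
W mobility = 5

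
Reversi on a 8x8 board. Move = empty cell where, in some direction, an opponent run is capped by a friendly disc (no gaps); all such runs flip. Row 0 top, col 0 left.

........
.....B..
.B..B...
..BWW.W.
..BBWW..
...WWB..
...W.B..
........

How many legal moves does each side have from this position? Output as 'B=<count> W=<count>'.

Answer: B=8 W=11

Derivation:
-- B to move --
(2,2): flips 2 -> legal
(2,3): flips 1 -> legal
(2,5): flips 1 -> legal
(2,6): no bracket -> illegal
(2,7): no bracket -> illegal
(3,5): flips 3 -> legal
(3,7): no bracket -> illegal
(4,6): flips 2 -> legal
(4,7): no bracket -> illegal
(5,2): flips 2 -> legal
(5,6): no bracket -> illegal
(6,2): no bracket -> illegal
(6,4): flips 4 -> legal
(7,2): no bracket -> illegal
(7,3): flips 2 -> legal
(7,4): no bracket -> illegal
B mobility = 8
-- W to move --
(0,4): no bracket -> illegal
(0,5): no bracket -> illegal
(0,6): flips 2 -> legal
(1,0): flips 3 -> legal
(1,1): no bracket -> illegal
(1,2): no bracket -> illegal
(1,3): no bracket -> illegal
(1,4): flips 1 -> legal
(1,6): no bracket -> illegal
(2,0): no bracket -> illegal
(2,2): no bracket -> illegal
(2,3): no bracket -> illegal
(2,5): no bracket -> illegal
(2,6): no bracket -> illegal
(3,0): no bracket -> illegal
(3,1): flips 2 -> legal
(3,5): no bracket -> illegal
(4,1): flips 2 -> legal
(4,6): no bracket -> illegal
(5,1): flips 1 -> legal
(5,2): flips 1 -> legal
(5,6): flips 1 -> legal
(6,4): no bracket -> illegal
(6,6): flips 1 -> legal
(7,4): no bracket -> illegal
(7,5): flips 2 -> legal
(7,6): flips 1 -> legal
W mobility = 11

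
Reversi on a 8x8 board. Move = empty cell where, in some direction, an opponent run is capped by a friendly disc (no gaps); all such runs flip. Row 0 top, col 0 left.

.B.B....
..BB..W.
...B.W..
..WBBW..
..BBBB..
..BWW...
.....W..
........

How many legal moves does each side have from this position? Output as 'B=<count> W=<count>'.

-- B to move --
(0,5): no bracket -> illegal
(0,6): no bracket -> illegal
(0,7): flips 2 -> legal
(1,4): no bracket -> illegal
(1,5): flips 2 -> legal
(1,7): no bracket -> illegal
(2,1): flips 1 -> legal
(2,2): flips 1 -> legal
(2,4): no bracket -> illegal
(2,6): flips 1 -> legal
(2,7): no bracket -> illegal
(3,1): flips 1 -> legal
(3,6): flips 1 -> legal
(4,1): flips 1 -> legal
(4,6): no bracket -> illegal
(5,5): flips 2 -> legal
(5,6): no bracket -> illegal
(6,2): flips 1 -> legal
(6,3): flips 2 -> legal
(6,4): flips 2 -> legal
(6,6): no bracket -> illegal
(7,4): no bracket -> illegal
(7,5): no bracket -> illegal
(7,6): flips 2 -> legal
B mobility = 13
-- W to move --
(0,0): no bracket -> illegal
(0,2): no bracket -> illegal
(0,4): no bracket -> illegal
(1,0): no bracket -> illegal
(1,1): no bracket -> illegal
(1,4): flips 1 -> legal
(2,1): no bracket -> illegal
(2,2): no bracket -> illegal
(2,4): flips 2 -> legal
(3,1): flips 1 -> legal
(3,6): flips 1 -> legal
(4,1): no bracket -> illegal
(4,6): no bracket -> illegal
(5,1): flips 1 -> legal
(5,5): flips 1 -> legal
(5,6): no bracket -> illegal
(6,1): flips 3 -> legal
(6,2): flips 2 -> legal
(6,3): no bracket -> illegal
W mobility = 8

Answer: B=13 W=8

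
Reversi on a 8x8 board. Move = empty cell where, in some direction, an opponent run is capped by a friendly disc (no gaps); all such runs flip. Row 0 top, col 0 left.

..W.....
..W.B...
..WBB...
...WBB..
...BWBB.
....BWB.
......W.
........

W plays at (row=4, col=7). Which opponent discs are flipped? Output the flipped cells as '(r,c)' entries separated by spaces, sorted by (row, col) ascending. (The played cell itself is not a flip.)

Answer: (4,5) (4,6)

Derivation:
Dir NW: first cell '.' (not opp) -> no flip
Dir N: first cell '.' (not opp) -> no flip
Dir NE: edge -> no flip
Dir W: opp run (4,6) (4,5) capped by W -> flip
Dir E: edge -> no flip
Dir SW: opp run (5,6), next='.' -> no flip
Dir S: first cell '.' (not opp) -> no flip
Dir SE: edge -> no flip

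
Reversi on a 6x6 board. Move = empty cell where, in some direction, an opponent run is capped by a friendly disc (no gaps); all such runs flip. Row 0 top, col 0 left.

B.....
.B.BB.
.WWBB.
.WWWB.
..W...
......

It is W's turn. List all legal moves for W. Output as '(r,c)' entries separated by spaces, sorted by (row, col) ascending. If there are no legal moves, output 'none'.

(0,1): flips 1 -> legal
(0,2): no bracket -> illegal
(0,3): flips 2 -> legal
(0,4): flips 1 -> legal
(0,5): flips 2 -> legal
(1,0): no bracket -> illegal
(1,2): no bracket -> illegal
(1,5): flips 1 -> legal
(2,0): no bracket -> illegal
(2,5): flips 2 -> legal
(3,5): flips 1 -> legal
(4,3): no bracket -> illegal
(4,4): no bracket -> illegal
(4,5): no bracket -> illegal

Answer: (0,1) (0,3) (0,4) (0,5) (1,5) (2,5) (3,5)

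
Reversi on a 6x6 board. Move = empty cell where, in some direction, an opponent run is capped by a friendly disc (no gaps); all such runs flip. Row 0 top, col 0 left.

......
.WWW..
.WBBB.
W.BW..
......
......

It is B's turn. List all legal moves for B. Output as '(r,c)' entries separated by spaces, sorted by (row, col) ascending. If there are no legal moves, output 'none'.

Answer: (0,0) (0,1) (0,2) (0,3) (0,4) (1,0) (2,0) (3,4) (4,2) (4,3) (4,4)

Derivation:
(0,0): flips 1 -> legal
(0,1): flips 1 -> legal
(0,2): flips 2 -> legal
(0,3): flips 1 -> legal
(0,4): flips 1 -> legal
(1,0): flips 1 -> legal
(1,4): no bracket -> illegal
(2,0): flips 1 -> legal
(3,1): no bracket -> illegal
(3,4): flips 1 -> legal
(4,0): no bracket -> illegal
(4,1): no bracket -> illegal
(4,2): flips 1 -> legal
(4,3): flips 1 -> legal
(4,4): flips 1 -> legal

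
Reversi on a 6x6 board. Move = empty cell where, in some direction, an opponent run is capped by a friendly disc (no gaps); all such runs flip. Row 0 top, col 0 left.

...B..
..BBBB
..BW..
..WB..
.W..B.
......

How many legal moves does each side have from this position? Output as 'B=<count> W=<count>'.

-- B to move --
(2,1): no bracket -> illegal
(2,4): flips 1 -> legal
(3,0): no bracket -> illegal
(3,1): flips 1 -> legal
(3,4): flips 1 -> legal
(4,0): no bracket -> illegal
(4,2): flips 1 -> legal
(4,3): no bracket -> illegal
(5,0): flips 3 -> legal
(5,1): no bracket -> illegal
(5,2): no bracket -> illegal
B mobility = 5
-- W to move --
(0,1): flips 1 -> legal
(0,2): flips 2 -> legal
(0,4): no bracket -> illegal
(0,5): flips 1 -> legal
(1,1): no bracket -> illegal
(2,1): flips 1 -> legal
(2,4): no bracket -> illegal
(2,5): no bracket -> illegal
(3,1): no bracket -> illegal
(3,4): flips 1 -> legal
(3,5): no bracket -> illegal
(4,2): no bracket -> illegal
(4,3): flips 1 -> legal
(4,5): no bracket -> illegal
(5,3): no bracket -> illegal
(5,4): no bracket -> illegal
(5,5): no bracket -> illegal
W mobility = 6

Answer: B=5 W=6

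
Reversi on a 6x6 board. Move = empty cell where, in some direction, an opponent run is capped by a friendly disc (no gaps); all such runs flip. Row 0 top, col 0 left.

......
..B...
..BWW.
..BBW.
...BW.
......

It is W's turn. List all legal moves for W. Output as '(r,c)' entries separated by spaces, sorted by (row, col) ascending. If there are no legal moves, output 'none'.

(0,1): flips 1 -> legal
(0,2): no bracket -> illegal
(0,3): no bracket -> illegal
(1,1): flips 2 -> legal
(1,3): no bracket -> illegal
(2,1): flips 1 -> legal
(3,1): flips 2 -> legal
(4,1): flips 1 -> legal
(4,2): flips 2 -> legal
(5,2): flips 1 -> legal
(5,3): flips 2 -> legal
(5,4): no bracket -> illegal

Answer: (0,1) (1,1) (2,1) (3,1) (4,1) (4,2) (5,2) (5,3)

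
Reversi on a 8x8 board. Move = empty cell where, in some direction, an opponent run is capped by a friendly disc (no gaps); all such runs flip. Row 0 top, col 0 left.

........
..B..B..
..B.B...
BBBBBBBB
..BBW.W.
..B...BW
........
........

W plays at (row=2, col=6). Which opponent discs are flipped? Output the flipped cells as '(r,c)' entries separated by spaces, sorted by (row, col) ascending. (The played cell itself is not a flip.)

Dir NW: opp run (1,5), next='.' -> no flip
Dir N: first cell '.' (not opp) -> no flip
Dir NE: first cell '.' (not opp) -> no flip
Dir W: first cell '.' (not opp) -> no flip
Dir E: first cell '.' (not opp) -> no flip
Dir SW: opp run (3,5) capped by W -> flip
Dir S: opp run (3,6) capped by W -> flip
Dir SE: opp run (3,7), next=edge -> no flip

Answer: (3,5) (3,6)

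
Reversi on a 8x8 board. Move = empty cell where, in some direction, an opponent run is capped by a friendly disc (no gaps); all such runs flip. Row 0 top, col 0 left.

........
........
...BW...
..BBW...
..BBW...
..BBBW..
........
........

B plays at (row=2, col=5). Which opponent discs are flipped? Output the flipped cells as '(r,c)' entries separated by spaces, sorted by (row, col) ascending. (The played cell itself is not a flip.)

Dir NW: first cell '.' (not opp) -> no flip
Dir N: first cell '.' (not opp) -> no flip
Dir NE: first cell '.' (not opp) -> no flip
Dir W: opp run (2,4) capped by B -> flip
Dir E: first cell '.' (not opp) -> no flip
Dir SW: opp run (3,4) capped by B -> flip
Dir S: first cell '.' (not opp) -> no flip
Dir SE: first cell '.' (not opp) -> no flip

Answer: (2,4) (3,4)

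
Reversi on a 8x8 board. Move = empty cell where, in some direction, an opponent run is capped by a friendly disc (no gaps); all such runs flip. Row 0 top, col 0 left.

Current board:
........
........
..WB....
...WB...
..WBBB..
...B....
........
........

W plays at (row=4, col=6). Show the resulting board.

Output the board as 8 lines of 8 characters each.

Place W at (4,6); scan 8 dirs for brackets.
Dir NW: first cell '.' (not opp) -> no flip
Dir N: first cell '.' (not opp) -> no flip
Dir NE: first cell '.' (not opp) -> no flip
Dir W: opp run (4,5) (4,4) (4,3) capped by W -> flip
Dir E: first cell '.' (not opp) -> no flip
Dir SW: first cell '.' (not opp) -> no flip
Dir S: first cell '.' (not opp) -> no flip
Dir SE: first cell '.' (not opp) -> no flip
All flips: (4,3) (4,4) (4,5)

Answer: ........
........
..WB....
...WB...
..WWWWW.
...B....
........
........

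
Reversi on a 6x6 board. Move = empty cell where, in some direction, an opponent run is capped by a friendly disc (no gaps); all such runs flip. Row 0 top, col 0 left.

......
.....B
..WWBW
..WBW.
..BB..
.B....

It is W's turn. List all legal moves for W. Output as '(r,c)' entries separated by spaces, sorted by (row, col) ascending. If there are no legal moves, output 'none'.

Answer: (0,5) (1,4) (4,4) (5,2) (5,3) (5,4)

Derivation:
(0,4): no bracket -> illegal
(0,5): flips 1 -> legal
(1,3): no bracket -> illegal
(1,4): flips 1 -> legal
(3,1): no bracket -> illegal
(3,5): no bracket -> illegal
(4,0): no bracket -> illegal
(4,1): no bracket -> illegal
(4,4): flips 1 -> legal
(5,0): no bracket -> illegal
(5,2): flips 2 -> legal
(5,3): flips 2 -> legal
(5,4): flips 1 -> legal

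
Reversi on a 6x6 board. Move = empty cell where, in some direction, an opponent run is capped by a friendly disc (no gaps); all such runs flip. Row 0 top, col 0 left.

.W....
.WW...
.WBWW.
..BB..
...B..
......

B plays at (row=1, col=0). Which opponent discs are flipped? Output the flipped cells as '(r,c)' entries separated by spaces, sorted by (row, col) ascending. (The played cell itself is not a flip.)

Answer: (2,1)

Derivation:
Dir NW: edge -> no flip
Dir N: first cell '.' (not opp) -> no flip
Dir NE: opp run (0,1), next=edge -> no flip
Dir W: edge -> no flip
Dir E: opp run (1,1) (1,2), next='.' -> no flip
Dir SW: edge -> no flip
Dir S: first cell '.' (not opp) -> no flip
Dir SE: opp run (2,1) capped by B -> flip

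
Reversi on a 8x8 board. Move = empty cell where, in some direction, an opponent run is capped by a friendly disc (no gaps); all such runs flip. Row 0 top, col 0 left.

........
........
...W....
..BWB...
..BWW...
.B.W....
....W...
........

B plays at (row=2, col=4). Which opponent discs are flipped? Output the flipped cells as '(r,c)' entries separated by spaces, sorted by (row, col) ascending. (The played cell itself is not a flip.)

Dir NW: first cell '.' (not opp) -> no flip
Dir N: first cell '.' (not opp) -> no flip
Dir NE: first cell '.' (not opp) -> no flip
Dir W: opp run (2,3), next='.' -> no flip
Dir E: first cell '.' (not opp) -> no flip
Dir SW: opp run (3,3) capped by B -> flip
Dir S: first cell 'B' (not opp) -> no flip
Dir SE: first cell '.' (not opp) -> no flip

Answer: (3,3)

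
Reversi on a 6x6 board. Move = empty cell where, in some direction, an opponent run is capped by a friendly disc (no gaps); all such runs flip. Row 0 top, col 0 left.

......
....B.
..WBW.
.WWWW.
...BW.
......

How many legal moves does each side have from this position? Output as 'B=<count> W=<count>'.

Answer: B=5 W=8

Derivation:
-- B to move --
(1,1): no bracket -> illegal
(1,2): no bracket -> illegal
(1,3): no bracket -> illegal
(1,5): no bracket -> illegal
(2,0): no bracket -> illegal
(2,1): flips 2 -> legal
(2,5): flips 2 -> legal
(3,0): no bracket -> illegal
(3,5): no bracket -> illegal
(4,0): no bracket -> illegal
(4,1): flips 1 -> legal
(4,2): no bracket -> illegal
(4,5): flips 2 -> legal
(5,3): no bracket -> illegal
(5,4): flips 3 -> legal
(5,5): no bracket -> illegal
B mobility = 5
-- W to move --
(0,3): no bracket -> illegal
(0,4): flips 1 -> legal
(0,5): flips 2 -> legal
(1,2): flips 1 -> legal
(1,3): flips 1 -> legal
(1,5): no bracket -> illegal
(2,5): no bracket -> illegal
(4,2): flips 1 -> legal
(5,2): flips 1 -> legal
(5,3): flips 1 -> legal
(5,4): flips 1 -> legal
W mobility = 8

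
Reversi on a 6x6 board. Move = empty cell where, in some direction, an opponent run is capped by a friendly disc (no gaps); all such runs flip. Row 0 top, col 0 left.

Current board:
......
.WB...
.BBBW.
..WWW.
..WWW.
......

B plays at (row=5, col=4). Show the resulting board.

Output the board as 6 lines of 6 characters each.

Answer: ......
.WB...
.BBBW.
..BWW.
..WBW.
....B.

Derivation:
Place B at (5,4); scan 8 dirs for brackets.
Dir NW: opp run (4,3) (3,2) capped by B -> flip
Dir N: opp run (4,4) (3,4) (2,4), next='.' -> no flip
Dir NE: first cell '.' (not opp) -> no flip
Dir W: first cell '.' (not opp) -> no flip
Dir E: first cell '.' (not opp) -> no flip
Dir SW: edge -> no flip
Dir S: edge -> no flip
Dir SE: edge -> no flip
All flips: (3,2) (4,3)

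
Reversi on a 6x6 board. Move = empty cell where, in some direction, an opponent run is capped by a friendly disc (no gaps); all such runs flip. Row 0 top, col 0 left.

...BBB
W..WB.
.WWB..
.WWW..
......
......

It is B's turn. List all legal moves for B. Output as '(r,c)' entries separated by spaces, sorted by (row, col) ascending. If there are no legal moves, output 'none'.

(0,0): no bracket -> illegal
(0,1): no bracket -> illegal
(0,2): no bracket -> illegal
(1,1): no bracket -> illegal
(1,2): flips 1 -> legal
(2,0): flips 2 -> legal
(2,4): no bracket -> illegal
(3,0): no bracket -> illegal
(3,4): no bracket -> illegal
(4,0): flips 3 -> legal
(4,1): flips 1 -> legal
(4,2): no bracket -> illegal
(4,3): flips 1 -> legal
(4,4): no bracket -> illegal

Answer: (1,2) (2,0) (4,0) (4,1) (4,3)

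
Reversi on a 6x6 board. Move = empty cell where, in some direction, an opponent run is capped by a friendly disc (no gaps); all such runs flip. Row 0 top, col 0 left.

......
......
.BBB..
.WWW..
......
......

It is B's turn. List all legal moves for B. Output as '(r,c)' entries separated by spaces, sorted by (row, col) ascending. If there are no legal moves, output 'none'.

Answer: (4,0) (4,1) (4,2) (4,3) (4,4)

Derivation:
(2,0): no bracket -> illegal
(2,4): no bracket -> illegal
(3,0): no bracket -> illegal
(3,4): no bracket -> illegal
(4,0): flips 1 -> legal
(4,1): flips 2 -> legal
(4,2): flips 1 -> legal
(4,3): flips 2 -> legal
(4,4): flips 1 -> legal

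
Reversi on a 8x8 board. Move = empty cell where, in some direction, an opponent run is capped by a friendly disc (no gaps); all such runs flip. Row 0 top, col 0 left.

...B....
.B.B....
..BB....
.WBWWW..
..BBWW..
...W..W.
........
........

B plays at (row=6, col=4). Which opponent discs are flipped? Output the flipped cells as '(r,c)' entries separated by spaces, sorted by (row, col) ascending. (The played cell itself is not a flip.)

Dir NW: opp run (5,3) capped by B -> flip
Dir N: first cell '.' (not opp) -> no flip
Dir NE: first cell '.' (not opp) -> no flip
Dir W: first cell '.' (not opp) -> no flip
Dir E: first cell '.' (not opp) -> no flip
Dir SW: first cell '.' (not opp) -> no flip
Dir S: first cell '.' (not opp) -> no flip
Dir SE: first cell '.' (not opp) -> no flip

Answer: (5,3)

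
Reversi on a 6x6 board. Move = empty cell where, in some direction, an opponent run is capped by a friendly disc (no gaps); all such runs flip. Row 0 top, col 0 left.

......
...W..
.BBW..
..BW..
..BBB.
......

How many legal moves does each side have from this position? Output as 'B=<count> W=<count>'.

Answer: B=5 W=7

Derivation:
-- B to move --
(0,2): no bracket -> illegal
(0,3): flips 3 -> legal
(0,4): flips 1 -> legal
(1,2): no bracket -> illegal
(1,4): flips 1 -> legal
(2,4): flips 2 -> legal
(3,4): flips 1 -> legal
B mobility = 5
-- W to move --
(1,0): no bracket -> illegal
(1,1): flips 1 -> legal
(1,2): no bracket -> illegal
(2,0): flips 2 -> legal
(3,0): no bracket -> illegal
(3,1): flips 2 -> legal
(3,4): no bracket -> illegal
(3,5): no bracket -> illegal
(4,1): flips 1 -> legal
(4,5): no bracket -> illegal
(5,1): flips 1 -> legal
(5,2): no bracket -> illegal
(5,3): flips 1 -> legal
(5,4): no bracket -> illegal
(5,5): flips 1 -> legal
W mobility = 7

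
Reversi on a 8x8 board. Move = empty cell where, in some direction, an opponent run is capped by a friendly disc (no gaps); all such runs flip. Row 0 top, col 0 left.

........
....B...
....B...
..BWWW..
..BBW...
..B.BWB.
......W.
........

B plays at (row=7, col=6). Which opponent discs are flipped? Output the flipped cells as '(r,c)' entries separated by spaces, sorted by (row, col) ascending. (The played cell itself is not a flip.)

Dir NW: first cell '.' (not opp) -> no flip
Dir N: opp run (6,6) capped by B -> flip
Dir NE: first cell '.' (not opp) -> no flip
Dir W: first cell '.' (not opp) -> no flip
Dir E: first cell '.' (not opp) -> no flip
Dir SW: edge -> no flip
Dir S: edge -> no flip
Dir SE: edge -> no flip

Answer: (6,6)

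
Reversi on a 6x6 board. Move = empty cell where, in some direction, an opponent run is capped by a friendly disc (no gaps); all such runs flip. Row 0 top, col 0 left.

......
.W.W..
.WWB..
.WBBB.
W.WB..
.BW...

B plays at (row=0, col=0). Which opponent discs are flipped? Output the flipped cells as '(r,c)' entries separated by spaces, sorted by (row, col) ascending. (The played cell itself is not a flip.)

Answer: (1,1) (2,2)

Derivation:
Dir NW: edge -> no flip
Dir N: edge -> no flip
Dir NE: edge -> no flip
Dir W: edge -> no flip
Dir E: first cell '.' (not opp) -> no flip
Dir SW: edge -> no flip
Dir S: first cell '.' (not opp) -> no flip
Dir SE: opp run (1,1) (2,2) capped by B -> flip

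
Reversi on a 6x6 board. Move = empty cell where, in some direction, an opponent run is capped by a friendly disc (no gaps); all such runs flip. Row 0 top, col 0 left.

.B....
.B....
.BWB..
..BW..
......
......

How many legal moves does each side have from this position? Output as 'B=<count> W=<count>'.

Answer: B=4 W=6

Derivation:
-- B to move --
(1,2): flips 1 -> legal
(1,3): no bracket -> illegal
(2,4): no bracket -> illegal
(3,1): no bracket -> illegal
(3,4): flips 1 -> legal
(4,2): no bracket -> illegal
(4,3): flips 1 -> legal
(4,4): flips 2 -> legal
B mobility = 4
-- W to move --
(0,0): flips 1 -> legal
(0,2): no bracket -> illegal
(1,0): no bracket -> illegal
(1,2): no bracket -> illegal
(1,3): flips 1 -> legal
(1,4): no bracket -> illegal
(2,0): flips 1 -> legal
(2,4): flips 1 -> legal
(3,0): no bracket -> illegal
(3,1): flips 1 -> legal
(3,4): no bracket -> illegal
(4,1): no bracket -> illegal
(4,2): flips 1 -> legal
(4,3): no bracket -> illegal
W mobility = 6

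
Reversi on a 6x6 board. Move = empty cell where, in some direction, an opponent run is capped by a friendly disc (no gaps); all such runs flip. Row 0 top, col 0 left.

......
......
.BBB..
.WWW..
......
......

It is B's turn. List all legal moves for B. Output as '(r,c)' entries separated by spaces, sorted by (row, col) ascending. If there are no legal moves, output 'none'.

Answer: (4,0) (4,1) (4,2) (4,3) (4,4)

Derivation:
(2,0): no bracket -> illegal
(2,4): no bracket -> illegal
(3,0): no bracket -> illegal
(3,4): no bracket -> illegal
(4,0): flips 1 -> legal
(4,1): flips 2 -> legal
(4,2): flips 1 -> legal
(4,3): flips 2 -> legal
(4,4): flips 1 -> legal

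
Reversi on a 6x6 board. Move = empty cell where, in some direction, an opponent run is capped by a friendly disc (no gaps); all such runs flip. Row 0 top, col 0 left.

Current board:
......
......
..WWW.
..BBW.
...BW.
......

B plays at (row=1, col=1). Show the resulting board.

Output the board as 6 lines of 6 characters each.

Answer: ......
.B....
..BWW.
..BBW.
...BW.
......

Derivation:
Place B at (1,1); scan 8 dirs for brackets.
Dir NW: first cell '.' (not opp) -> no flip
Dir N: first cell '.' (not opp) -> no flip
Dir NE: first cell '.' (not opp) -> no flip
Dir W: first cell '.' (not opp) -> no flip
Dir E: first cell '.' (not opp) -> no flip
Dir SW: first cell '.' (not opp) -> no flip
Dir S: first cell '.' (not opp) -> no flip
Dir SE: opp run (2,2) capped by B -> flip
All flips: (2,2)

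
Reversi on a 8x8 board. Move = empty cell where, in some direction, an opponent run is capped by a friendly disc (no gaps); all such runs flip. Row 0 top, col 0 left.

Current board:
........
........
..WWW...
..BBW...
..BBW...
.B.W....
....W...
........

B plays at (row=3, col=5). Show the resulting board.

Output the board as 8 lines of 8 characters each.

Place B at (3,5); scan 8 dirs for brackets.
Dir NW: opp run (2,4), next='.' -> no flip
Dir N: first cell '.' (not opp) -> no flip
Dir NE: first cell '.' (not opp) -> no flip
Dir W: opp run (3,4) capped by B -> flip
Dir E: first cell '.' (not opp) -> no flip
Dir SW: opp run (4,4) (5,3), next='.' -> no flip
Dir S: first cell '.' (not opp) -> no flip
Dir SE: first cell '.' (not opp) -> no flip
All flips: (3,4)

Answer: ........
........
..WWW...
..BBBB..
..BBW...
.B.W....
....W...
........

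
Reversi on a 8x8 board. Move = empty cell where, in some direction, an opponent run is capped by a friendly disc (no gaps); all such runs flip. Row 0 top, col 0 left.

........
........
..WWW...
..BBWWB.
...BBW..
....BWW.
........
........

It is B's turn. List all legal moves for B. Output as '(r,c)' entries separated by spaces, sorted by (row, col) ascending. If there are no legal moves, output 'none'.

(1,1): flips 1 -> legal
(1,2): flips 1 -> legal
(1,3): flips 1 -> legal
(1,4): flips 3 -> legal
(1,5): flips 1 -> legal
(2,1): no bracket -> illegal
(2,5): flips 1 -> legal
(2,6): flips 1 -> legal
(3,1): no bracket -> illegal
(4,6): flips 1 -> legal
(4,7): no bracket -> illegal
(5,7): flips 2 -> legal
(6,4): no bracket -> illegal
(6,5): no bracket -> illegal
(6,6): flips 1 -> legal
(6,7): no bracket -> illegal

Answer: (1,1) (1,2) (1,3) (1,4) (1,5) (2,5) (2,6) (4,6) (5,7) (6,6)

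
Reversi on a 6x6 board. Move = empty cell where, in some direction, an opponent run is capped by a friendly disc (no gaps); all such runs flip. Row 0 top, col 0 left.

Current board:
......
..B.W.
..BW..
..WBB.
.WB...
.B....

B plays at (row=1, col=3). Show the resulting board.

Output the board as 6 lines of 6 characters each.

Answer: ......
..BBW.
..BB..
..WBB.
.WB...
.B....

Derivation:
Place B at (1,3); scan 8 dirs for brackets.
Dir NW: first cell '.' (not opp) -> no flip
Dir N: first cell '.' (not opp) -> no flip
Dir NE: first cell '.' (not opp) -> no flip
Dir W: first cell 'B' (not opp) -> no flip
Dir E: opp run (1,4), next='.' -> no flip
Dir SW: first cell 'B' (not opp) -> no flip
Dir S: opp run (2,3) capped by B -> flip
Dir SE: first cell '.' (not opp) -> no flip
All flips: (2,3)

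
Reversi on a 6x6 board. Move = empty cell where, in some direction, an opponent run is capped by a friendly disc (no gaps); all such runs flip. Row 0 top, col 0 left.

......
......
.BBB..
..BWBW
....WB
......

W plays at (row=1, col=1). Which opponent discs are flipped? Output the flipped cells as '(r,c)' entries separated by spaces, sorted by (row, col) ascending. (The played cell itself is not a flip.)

Dir NW: first cell '.' (not opp) -> no flip
Dir N: first cell '.' (not opp) -> no flip
Dir NE: first cell '.' (not opp) -> no flip
Dir W: first cell '.' (not opp) -> no flip
Dir E: first cell '.' (not opp) -> no flip
Dir SW: first cell '.' (not opp) -> no flip
Dir S: opp run (2,1), next='.' -> no flip
Dir SE: opp run (2,2) capped by W -> flip

Answer: (2,2)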